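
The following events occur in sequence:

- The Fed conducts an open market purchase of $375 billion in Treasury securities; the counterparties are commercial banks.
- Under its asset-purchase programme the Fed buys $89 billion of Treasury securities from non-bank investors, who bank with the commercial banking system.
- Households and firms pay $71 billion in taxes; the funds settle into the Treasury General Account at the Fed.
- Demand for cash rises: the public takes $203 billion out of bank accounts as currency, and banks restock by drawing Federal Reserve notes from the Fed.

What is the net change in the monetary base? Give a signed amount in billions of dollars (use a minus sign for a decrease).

+$393 billion

Fed balance sheet:
  Assets:      Securities +$464B
  Liabilities: Bank reserves +$190B, Currency in circulation +$203B, Government deposits +$71B
Monetary base = currency + reserves: +$203B + (+$190B) = +$393 billion.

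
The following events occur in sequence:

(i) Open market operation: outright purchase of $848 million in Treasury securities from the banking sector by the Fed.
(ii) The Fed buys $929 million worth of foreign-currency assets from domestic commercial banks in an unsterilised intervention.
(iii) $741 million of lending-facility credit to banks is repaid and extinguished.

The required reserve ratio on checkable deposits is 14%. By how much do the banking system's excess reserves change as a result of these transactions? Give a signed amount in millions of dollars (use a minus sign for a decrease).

+$1036 million

OMO purchase (from banks) $848 million: reserves +$848M, deposits 0.
FX purchase $929 million: reserves +$929M, deposits 0.
Discount-window repayment $741 million: reserves −$741M, deposits 0.
Totals: Δreserves = +$1036M, Δdeposits = 0.
Δrequired reserves = 14% × 0 = 0.
Δexcess reserves = Δreserves − Δrequired = +$1036M − (0) = +$1036 million.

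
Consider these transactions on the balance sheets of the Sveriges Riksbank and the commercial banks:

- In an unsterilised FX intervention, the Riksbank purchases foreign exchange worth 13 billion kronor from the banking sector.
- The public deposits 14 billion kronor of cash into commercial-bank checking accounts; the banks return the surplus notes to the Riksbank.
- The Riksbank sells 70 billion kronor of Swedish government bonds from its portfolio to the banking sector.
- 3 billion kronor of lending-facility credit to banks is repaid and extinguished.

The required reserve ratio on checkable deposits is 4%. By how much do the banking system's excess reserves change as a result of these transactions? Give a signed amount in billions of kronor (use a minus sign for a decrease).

FX purchase 13 billion kronor: reserves +13B, deposits 0.
Currency deposit 14 billion kronor: reserves +14B, deposits +14B.
OMO sale (to banks) 70 billion kronor: reserves −70B, deposits 0.
Discount-window repayment 3 billion kronor: reserves −3B, deposits 0.
Totals: Δreserves = −46B, Δdeposits = +14B.
Δrequired reserves = 4% × +14B = +0.56B.
Δexcess reserves = Δreserves − Δrequired = −46B − (+0.56B) = -46.56 billion.

-46.56 billion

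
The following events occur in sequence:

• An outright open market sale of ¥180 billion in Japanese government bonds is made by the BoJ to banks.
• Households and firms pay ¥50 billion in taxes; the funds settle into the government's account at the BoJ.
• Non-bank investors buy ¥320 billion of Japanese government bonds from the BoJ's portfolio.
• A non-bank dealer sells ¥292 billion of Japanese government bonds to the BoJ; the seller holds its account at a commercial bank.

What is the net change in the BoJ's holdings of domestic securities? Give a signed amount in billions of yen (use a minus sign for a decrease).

-¥208 billion

BoJ balance sheet:
  Assets:      Securities −¥208B
  Liabilities: Bank reserves −¥258B, Government deposits +¥50B
Commercial banking system:
  Assets:      Reserves at CB −¥258B, Securities +¥180B
  Liabilities: Checkable deposits −¥78B
So the change in the BoJ's holdings of domestic securities is -¥208 billion.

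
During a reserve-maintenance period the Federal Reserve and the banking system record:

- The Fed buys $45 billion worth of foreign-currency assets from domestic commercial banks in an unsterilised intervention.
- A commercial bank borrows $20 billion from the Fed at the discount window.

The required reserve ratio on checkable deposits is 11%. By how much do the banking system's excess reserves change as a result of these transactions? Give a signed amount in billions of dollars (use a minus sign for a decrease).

FX purchase $45 billion: reserves +$45B, deposits 0.
Discount-window loan $20 billion: reserves +$20B, deposits 0.
Totals: Δreserves = +$65B, Δdeposits = 0.
Δrequired reserves = 11% × 0 = 0.
Δexcess reserves = Δreserves − Δrequired = +$65B − (0) = +$65 billion.

+$65 billion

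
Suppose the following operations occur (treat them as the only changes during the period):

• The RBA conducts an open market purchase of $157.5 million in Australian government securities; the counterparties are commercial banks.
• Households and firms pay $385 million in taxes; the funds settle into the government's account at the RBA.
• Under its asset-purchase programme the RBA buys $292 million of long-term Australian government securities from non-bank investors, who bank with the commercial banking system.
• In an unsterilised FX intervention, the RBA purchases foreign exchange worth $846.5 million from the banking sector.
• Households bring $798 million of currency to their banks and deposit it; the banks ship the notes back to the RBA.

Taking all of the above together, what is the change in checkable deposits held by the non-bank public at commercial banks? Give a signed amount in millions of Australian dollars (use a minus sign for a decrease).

+$705 million

RBA balance sheet:
  Assets:      Securities +$449.5M, Foreign assets +$846.5M
  Liabilities: Bank reserves +$1709M, Currency in circulation −$798M, Government deposits +$385M
Commercial banking system:
  Assets:      Reserves at CB +$1709M, Securities −$157.5M, Foreign assets −$846.5M
  Liabilities: Checkable deposits +$705M
So the change in checkable deposits held by the non-bank public at commercial banks is +$705 million.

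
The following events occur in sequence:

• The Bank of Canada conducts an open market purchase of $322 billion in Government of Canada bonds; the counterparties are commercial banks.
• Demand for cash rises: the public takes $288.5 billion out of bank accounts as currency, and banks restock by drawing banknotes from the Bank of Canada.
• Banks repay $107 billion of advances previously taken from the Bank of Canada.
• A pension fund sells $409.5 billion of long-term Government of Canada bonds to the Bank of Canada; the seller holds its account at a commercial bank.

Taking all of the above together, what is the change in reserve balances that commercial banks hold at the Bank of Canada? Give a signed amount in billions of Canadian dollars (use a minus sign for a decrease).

+$336 billion

OMO purchase (from banks) $322 billion: the Bank of Canada pays by crediting reserve accounts → +$322B.
Currency withdrawal $288.5 billion: banks swap reserves for currency → −$288.5B.
Discount-window repayment $107 billion: repayment is debited from reserves → −$107B.
Asset purchase (from non-banks) $409.5 billion: the Bank of Canada pays by crediting reserve accounts → +$409.5B.
Net: 322 − 288.5 − 107 + 409.5 = +$336 billion.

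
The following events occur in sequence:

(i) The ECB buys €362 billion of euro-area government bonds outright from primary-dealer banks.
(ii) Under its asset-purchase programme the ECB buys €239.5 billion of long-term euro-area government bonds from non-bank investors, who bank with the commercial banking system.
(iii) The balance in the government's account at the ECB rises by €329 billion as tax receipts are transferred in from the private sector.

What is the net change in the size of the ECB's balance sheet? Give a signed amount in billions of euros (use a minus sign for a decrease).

+€601.5 billion

OMO purchase (from banks) €362 billion: an ECB asset is acquired → +€362B.
Asset purchase (from non-banks) €239.5 billion: an ECB asset is acquired → +€239.5B.
Government account inflow €329 billion: only the composition of liabilities changes → 0.
Net: 362 + 239.5 + 0 = +€601.5 billion.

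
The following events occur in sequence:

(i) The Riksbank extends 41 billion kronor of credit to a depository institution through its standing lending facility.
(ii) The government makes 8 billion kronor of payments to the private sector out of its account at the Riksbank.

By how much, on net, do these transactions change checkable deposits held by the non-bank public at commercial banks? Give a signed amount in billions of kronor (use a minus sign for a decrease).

+8 billion

Riksbank balance sheet:
  Assets:      Loans to banks +41B
  Liabilities: Bank reserves +49B, Government deposits −8B
Commercial banking system:
  Assets:      Reserves at CB +49B
  Liabilities: Checkable deposits +8B, Borrowings from CB +41B
So the change in checkable deposits held by the non-bank public at commercial banks is +8 billion.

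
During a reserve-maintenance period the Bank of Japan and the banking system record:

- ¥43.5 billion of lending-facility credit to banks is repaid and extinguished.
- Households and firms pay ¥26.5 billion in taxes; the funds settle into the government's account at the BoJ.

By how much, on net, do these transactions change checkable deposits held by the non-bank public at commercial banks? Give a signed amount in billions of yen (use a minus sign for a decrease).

Discount-window repayment ¥43.5 billion: the counterparty is a bank, so public deposits are unchanged → 0.
Government account inflow ¥26.5 billion: non-bank counterparties' bank balances fall → −¥26.5B.
Net: 0 − 26.5 = -¥26.5 billion.

-¥26.5 billion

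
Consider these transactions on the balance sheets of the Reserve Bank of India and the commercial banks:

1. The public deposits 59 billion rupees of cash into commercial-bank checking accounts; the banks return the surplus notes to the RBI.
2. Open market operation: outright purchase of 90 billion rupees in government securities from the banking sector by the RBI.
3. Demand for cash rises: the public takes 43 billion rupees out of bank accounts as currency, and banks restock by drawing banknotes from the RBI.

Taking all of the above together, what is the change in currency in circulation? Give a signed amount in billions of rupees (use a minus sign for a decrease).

Currency deposit 59 billion rupees: notes return to the central bank → −59B.
OMO purchase (from banks) 90 billion rupees: no currency enters or leaves circulation → 0.
Currency withdrawal 43 billion rupees: notes leave the central bank → +43B.
Net: −59 + 0 + 43 = -16 billion.

-16 billion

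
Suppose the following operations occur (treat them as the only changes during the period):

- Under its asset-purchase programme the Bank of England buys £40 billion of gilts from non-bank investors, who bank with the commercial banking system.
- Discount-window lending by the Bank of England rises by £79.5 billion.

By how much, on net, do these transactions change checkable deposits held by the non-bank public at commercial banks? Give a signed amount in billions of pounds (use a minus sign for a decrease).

Asset purchase (from non-banks) £40 billion: non-bank counterparties' bank balances rise → +£40B.
Discount-window loan £79.5 billion: the counterparty is a bank, so public deposits are unchanged → 0.
Net: 40 + 0 = +£40 billion.

+£40 billion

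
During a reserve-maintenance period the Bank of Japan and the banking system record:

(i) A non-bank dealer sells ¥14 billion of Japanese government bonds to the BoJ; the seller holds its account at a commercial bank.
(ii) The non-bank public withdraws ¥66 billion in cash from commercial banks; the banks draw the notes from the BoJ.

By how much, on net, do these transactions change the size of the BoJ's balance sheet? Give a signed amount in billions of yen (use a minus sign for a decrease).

BoJ balance sheet:
  Assets:      Securities +¥14B
  Liabilities: Bank reserves −¥52B, Currency in circulation +¥66B
Commercial banking system:
  Assets:      Reserves at CB −¥52B
  Liabilities: Checkable deposits −¥52B
Change in total BoJ assets = +¥14 billion.

+¥14 billion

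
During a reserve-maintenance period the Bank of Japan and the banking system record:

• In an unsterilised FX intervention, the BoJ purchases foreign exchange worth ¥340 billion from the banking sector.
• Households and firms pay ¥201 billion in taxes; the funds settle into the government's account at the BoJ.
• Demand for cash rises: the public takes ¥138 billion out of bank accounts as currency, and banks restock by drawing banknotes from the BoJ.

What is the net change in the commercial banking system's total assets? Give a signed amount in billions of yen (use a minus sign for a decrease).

BoJ balance sheet:
  Assets:      Foreign assets +¥340B
  Liabilities: Bank reserves +¥1B, Currency in circulation +¥138B, Government deposits +¥201B
Commercial banking system:
  Assets:      Reserves at CB +¥1B, Foreign assets −¥340B
  Liabilities: Checkable deposits −¥339B
Change in total bank assets = -¥339 billion.

-¥339 billion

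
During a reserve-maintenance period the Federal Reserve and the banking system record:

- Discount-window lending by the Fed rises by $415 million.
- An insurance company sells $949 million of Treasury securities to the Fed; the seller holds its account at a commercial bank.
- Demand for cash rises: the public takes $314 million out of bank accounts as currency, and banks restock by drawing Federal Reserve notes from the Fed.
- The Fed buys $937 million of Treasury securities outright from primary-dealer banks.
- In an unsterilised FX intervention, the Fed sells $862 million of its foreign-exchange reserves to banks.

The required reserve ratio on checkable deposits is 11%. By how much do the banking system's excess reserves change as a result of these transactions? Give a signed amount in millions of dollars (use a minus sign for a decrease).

Discount-window loan $415 million: reserves +$415M, deposits 0.
Asset purchase (from non-banks) $949 million: reserves +$949M, deposits +$949M.
Currency withdrawal $314 million: reserves −$314M, deposits −$314M.
OMO purchase (from banks) $937 million: reserves +$937M, deposits 0.
FX sale $862 million: reserves −$862M, deposits 0.
Totals: Δreserves = +$1125M, Δdeposits = +$635M.
Δrequired reserves = 11% × +$635M = +$69.85M.
Δexcess reserves = Δreserves − Δrequired = +$1125M − (+$69.85M) = +$1055.15 million.

+$1055.15 million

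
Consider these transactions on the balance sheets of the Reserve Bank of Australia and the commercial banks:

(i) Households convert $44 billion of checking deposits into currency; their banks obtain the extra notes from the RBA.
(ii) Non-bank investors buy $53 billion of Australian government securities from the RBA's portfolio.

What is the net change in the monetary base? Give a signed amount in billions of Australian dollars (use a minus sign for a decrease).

-$53 billion

RBA balance sheet:
  Assets:      Securities −$53B
  Liabilities: Bank reserves −$97B, Currency in circulation +$44B
Monetary base = currency + reserves: +$44B + (−$97B) = -$53 billion.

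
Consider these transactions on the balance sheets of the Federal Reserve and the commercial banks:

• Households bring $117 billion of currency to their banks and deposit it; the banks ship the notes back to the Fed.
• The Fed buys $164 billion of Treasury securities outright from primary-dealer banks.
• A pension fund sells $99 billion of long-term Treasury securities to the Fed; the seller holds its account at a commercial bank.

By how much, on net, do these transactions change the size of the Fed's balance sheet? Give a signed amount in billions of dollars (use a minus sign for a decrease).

+$263 billion

Currency deposit $117 billion: only the composition of liabilities changes → 0.
OMO purchase (from banks) $164 billion: a Fed asset is acquired → +$164B.
Asset purchase (from non-banks) $99 billion: a Fed asset is acquired → +$99B.
Net: 0 + 164 + 99 = +$263 billion.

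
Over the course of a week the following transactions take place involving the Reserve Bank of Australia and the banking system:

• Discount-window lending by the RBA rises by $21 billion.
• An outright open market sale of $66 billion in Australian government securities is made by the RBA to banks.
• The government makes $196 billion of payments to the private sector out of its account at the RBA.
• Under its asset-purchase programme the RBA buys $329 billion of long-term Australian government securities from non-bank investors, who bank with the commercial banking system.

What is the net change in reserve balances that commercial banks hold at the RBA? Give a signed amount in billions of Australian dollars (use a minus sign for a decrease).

+$480 billion

Discount-window loan $21 billion: the loan is credited to the bank's reserve account → +$21B.
OMO sale (to banks) $66 billion: the buying banks pay out of their reserve balances → −$66B.
Government spending $196 billion: government payments flow into bank reserve accounts → +$196B.
Asset purchase (from non-banks) $329 billion: the RBA pays by crediting reserve accounts → +$329B.
Net: 21 − 66 + 196 + 329 = +$480 billion.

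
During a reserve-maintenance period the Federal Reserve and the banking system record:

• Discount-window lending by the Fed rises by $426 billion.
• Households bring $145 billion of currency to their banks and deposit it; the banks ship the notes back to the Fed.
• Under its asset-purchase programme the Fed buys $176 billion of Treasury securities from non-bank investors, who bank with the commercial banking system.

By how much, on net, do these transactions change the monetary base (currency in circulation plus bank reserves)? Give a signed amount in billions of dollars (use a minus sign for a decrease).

+$602 billion

Fed balance sheet:
  Assets:      Securities +$176B, Loans to banks +$426B
  Liabilities: Bank reserves +$747B, Currency in circulation −$145B
Monetary base = currency + reserves: −$145B + (+$747B) = +$602 billion.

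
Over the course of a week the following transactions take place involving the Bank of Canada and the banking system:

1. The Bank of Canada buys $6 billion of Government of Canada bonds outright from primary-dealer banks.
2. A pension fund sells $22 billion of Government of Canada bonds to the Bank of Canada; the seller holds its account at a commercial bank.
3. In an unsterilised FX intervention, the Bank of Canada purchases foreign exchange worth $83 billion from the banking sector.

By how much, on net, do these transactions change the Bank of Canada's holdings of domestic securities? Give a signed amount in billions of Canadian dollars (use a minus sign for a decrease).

+$28 billion

Bank of Canada balance sheet:
  Assets:      Securities +$28B, Foreign assets +$83B
  Liabilities: Bank reserves +$111B
Commercial banking system:
  Assets:      Reserves at CB +$111B, Securities −$6B, Foreign assets −$83B
  Liabilities: Checkable deposits +$22B
So the change in the Bank of Canada's holdings of domestic securities is +$28 billion.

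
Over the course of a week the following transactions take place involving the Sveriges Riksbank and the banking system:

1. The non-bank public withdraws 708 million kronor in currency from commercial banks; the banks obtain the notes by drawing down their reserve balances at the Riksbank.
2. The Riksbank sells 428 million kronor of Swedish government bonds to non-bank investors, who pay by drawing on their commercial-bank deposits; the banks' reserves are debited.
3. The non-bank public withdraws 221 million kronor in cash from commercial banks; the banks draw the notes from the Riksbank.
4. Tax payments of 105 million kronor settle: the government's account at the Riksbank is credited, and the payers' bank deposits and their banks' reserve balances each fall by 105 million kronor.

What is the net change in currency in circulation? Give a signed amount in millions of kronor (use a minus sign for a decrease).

Riksbank balance sheet:
  Assets:      Securities −428M
  Liabilities: Bank reserves −1462M, Currency in circulation +929M, Government deposits +105M
So the change in currency in circulation is +929 million.

+929 million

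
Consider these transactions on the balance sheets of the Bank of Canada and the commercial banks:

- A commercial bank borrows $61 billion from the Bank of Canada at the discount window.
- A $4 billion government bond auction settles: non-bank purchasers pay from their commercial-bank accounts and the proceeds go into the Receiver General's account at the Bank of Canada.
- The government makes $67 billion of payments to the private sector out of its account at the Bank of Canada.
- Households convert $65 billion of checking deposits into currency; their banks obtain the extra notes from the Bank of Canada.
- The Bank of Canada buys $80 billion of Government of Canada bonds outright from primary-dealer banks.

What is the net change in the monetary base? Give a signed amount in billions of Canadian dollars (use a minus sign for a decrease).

+$204 billion

Bank of Canada balance sheet:
  Assets:      Securities +$80B, Loans to banks +$61B
  Liabilities: Bank reserves +$139B, Currency in circulation +$65B, Government deposits −$63B
Commercial banking system:
  Assets:      Reserves at CB +$139B, Securities −$80B
  Liabilities: Checkable deposits −$2B, Borrowings from CB +$61B
Monetary base = currency + reserves: +$65B + (+$139B) = +$204 billion.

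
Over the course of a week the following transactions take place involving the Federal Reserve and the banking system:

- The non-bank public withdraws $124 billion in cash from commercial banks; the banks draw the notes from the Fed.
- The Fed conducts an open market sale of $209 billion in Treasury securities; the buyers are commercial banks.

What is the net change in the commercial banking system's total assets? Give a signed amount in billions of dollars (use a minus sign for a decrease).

-$124 billion

Fed balance sheet:
  Assets:      Securities −$209B
  Liabilities: Bank reserves −$333B, Currency in circulation +$124B
Commercial banking system:
  Assets:      Reserves at CB −$333B, Securities +$209B
  Liabilities: Checkable deposits −$124B
Change in total bank assets = -$124 billion.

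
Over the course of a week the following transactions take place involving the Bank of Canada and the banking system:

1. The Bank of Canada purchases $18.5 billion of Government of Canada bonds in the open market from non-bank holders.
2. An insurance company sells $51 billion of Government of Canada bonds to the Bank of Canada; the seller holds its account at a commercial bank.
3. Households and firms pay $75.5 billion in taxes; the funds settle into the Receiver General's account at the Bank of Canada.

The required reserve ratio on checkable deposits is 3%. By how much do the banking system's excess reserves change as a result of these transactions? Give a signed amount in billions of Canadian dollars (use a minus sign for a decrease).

-$5.82 billion

Asset purchase (from non-banks) $18.5 billion: reserves +$18.5B, deposits +$18.5B.
Asset purchase (from non-banks) $51 billion: reserves +$51B, deposits +$51B.
Government account inflow $75.5 billion: reserves −$75.5B, deposits −$75.5B.
Totals: Δreserves = −$6B, Δdeposits = −$6B.
Δrequired reserves = 3% × −$6B = −$0.18B.
Δexcess reserves = Δreserves − Δrequired = −$6B − (−$0.18B) = -$5.82 billion.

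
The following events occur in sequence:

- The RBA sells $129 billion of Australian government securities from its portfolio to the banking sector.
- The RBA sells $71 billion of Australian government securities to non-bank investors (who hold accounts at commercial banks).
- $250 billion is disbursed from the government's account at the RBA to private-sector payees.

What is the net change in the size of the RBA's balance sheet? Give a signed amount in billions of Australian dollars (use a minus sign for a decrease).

-$200 billion

OMO sale (to banks) $129 billion: an RBA asset is shed → −$129B.
Asset sale (to non-banks) $71 billion: an RBA asset is shed → −$71B.
Government spending $250 billion: only the composition of liabilities changes → 0.
Net: −129 − 71 + 0 = -$200 billion.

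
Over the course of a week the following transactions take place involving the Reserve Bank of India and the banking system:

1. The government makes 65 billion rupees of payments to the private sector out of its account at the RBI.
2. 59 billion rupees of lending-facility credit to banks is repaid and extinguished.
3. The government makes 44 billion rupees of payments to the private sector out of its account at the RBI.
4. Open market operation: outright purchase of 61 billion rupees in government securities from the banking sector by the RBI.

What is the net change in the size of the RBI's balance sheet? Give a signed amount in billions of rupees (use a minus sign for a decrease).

RBI balance sheet:
  Assets:      Securities +61B, Loans to banks −59B
  Liabilities: Bank reserves +111B, Government deposits −109B
Change in total RBI assets = +2 billion.

+2 billion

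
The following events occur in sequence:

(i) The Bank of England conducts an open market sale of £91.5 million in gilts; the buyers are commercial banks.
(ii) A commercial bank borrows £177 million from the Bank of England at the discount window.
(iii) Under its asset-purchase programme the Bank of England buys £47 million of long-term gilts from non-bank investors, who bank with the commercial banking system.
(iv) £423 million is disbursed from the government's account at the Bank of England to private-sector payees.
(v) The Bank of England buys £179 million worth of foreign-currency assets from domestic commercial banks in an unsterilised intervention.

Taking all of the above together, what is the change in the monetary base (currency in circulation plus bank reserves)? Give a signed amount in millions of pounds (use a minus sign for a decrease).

Bank of England balance sheet:
  Assets:      Securities −£44.5M, Loans to banks +£177M, Foreign assets +£179M
  Liabilities: Bank reserves +£734.5M, Government deposits −£423M
Monetary base = currency + reserves: 0 + (+£734.5M) = +£734.5 million.

+£734.5 million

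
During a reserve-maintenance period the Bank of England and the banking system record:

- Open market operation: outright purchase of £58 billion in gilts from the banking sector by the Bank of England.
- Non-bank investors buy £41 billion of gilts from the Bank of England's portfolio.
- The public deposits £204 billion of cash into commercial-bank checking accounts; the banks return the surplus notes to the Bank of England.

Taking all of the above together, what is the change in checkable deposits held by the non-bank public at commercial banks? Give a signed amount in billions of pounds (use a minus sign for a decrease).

OMO purchase (from banks) £58 billion: the counterparty is a bank, so public deposits are unchanged → 0.
Asset sale (to non-banks) £41 billion: non-bank counterparties' bank balances fall → −£41B.
Currency deposit £204 billion: non-bank counterparties' bank balances rise → +£204B.
Net: 0 − 41 + 204 = +£163 billion.

+£163 billion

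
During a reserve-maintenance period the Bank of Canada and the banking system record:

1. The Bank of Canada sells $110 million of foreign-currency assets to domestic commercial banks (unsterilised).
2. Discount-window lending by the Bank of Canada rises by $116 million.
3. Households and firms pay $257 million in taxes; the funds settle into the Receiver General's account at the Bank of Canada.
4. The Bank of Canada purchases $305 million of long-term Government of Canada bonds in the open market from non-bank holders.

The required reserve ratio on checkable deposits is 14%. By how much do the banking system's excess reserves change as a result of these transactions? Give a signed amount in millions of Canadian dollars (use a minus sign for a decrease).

FX sale $110 million: reserves −$110M, deposits 0.
Discount-window loan $116 million: reserves +$116M, deposits 0.
Government account inflow $257 million: reserves −$257M, deposits −$257M.
Asset purchase (from non-banks) $305 million: reserves +$305M, deposits +$305M.
Totals: Δreserves = +$54M, Δdeposits = +$48M.
Δrequired reserves = 14% × +$48M = +$6.72M.
Δexcess reserves = Δreserves − Δrequired = +$54M − (+$6.72M) = +$47.28 million.

+$47.28 million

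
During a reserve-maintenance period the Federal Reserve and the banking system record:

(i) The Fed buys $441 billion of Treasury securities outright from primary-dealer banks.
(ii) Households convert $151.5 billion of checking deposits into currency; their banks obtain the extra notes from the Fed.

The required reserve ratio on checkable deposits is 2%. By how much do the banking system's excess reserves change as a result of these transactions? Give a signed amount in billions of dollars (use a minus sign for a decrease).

OMO purchase (from banks) $441 billion: reserves +$441B, deposits 0.
Currency withdrawal $151.5 billion: reserves −$151.5B, deposits −$151.5B.
Totals: Δreserves = +$289.5B, Δdeposits = −$151.5B.
Δrequired reserves = 2% × −$151.5B = −$3.03B.
Δexcess reserves = Δreserves − Δrequired = +$289.5B − (−$3.03B) = +$292.53 billion.

+$292.53 billion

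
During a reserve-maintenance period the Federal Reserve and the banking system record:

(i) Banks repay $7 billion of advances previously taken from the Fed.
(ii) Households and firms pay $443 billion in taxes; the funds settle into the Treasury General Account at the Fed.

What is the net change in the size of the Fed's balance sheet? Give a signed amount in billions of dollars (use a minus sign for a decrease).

Fed balance sheet:
  Assets:      Loans to banks −$7B
  Liabilities: Bank reserves −$450B, Government deposits +$443B
Change in total Fed assets = -$7 billion.

-$7 billion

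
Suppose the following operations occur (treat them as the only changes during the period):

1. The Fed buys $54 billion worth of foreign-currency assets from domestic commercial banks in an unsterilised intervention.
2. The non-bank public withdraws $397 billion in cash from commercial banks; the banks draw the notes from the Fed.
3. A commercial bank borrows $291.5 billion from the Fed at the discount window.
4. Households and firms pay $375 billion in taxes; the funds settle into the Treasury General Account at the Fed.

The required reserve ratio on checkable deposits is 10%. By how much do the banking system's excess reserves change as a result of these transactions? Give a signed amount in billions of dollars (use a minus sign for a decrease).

-$349.3 billion

FX purchase $54 billion: reserves +$54B, deposits 0.
Currency withdrawal $397 billion: reserves −$397B, deposits −$397B.
Discount-window loan $291.5 billion: reserves +$291.5B, deposits 0.
Government account inflow $375 billion: reserves −$375B, deposits −$375B.
Totals: Δreserves = −$426.5B, Δdeposits = −$772B.
Δrequired reserves = 10% × −$772B = −$77.2B.
Δexcess reserves = Δreserves − Δrequired = −$426.5B − (−$77.2B) = -$349.3 billion.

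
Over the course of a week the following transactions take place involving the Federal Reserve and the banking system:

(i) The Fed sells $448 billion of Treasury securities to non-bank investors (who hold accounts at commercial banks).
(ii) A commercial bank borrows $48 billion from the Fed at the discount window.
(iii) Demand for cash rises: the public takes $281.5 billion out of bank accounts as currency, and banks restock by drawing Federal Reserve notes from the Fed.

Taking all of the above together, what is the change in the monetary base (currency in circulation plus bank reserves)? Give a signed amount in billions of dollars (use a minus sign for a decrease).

Asset sale (to non-banks) $448 billion: Fed balance sheet contracts → −$448B.
Discount-window loan $48 billion: Fed balance sheet expands → +$48B.
Currency withdrawal $281.5 billion: just a shift between currency and reserves — both are base money → 0.
Net: −448 + 48 + 0 = -$400 billion.

-$400 billion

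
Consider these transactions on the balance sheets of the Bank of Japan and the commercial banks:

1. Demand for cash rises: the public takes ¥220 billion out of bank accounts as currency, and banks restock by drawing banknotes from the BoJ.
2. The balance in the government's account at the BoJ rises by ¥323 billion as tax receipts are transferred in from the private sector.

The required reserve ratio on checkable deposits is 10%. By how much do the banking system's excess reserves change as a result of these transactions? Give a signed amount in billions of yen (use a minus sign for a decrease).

-¥488.7 billion

Currency withdrawal ¥220 billion: reserves −¥220B, deposits −¥220B.
Government account inflow ¥323 billion: reserves −¥323B, deposits −¥323B.
Totals: Δreserves = −¥543B, Δdeposits = −¥543B.
Δrequired reserves = 10% × −¥543B = −¥54.3B.
Δexcess reserves = Δreserves − Δrequired = −¥543B − (−¥54.3B) = -¥488.7 billion.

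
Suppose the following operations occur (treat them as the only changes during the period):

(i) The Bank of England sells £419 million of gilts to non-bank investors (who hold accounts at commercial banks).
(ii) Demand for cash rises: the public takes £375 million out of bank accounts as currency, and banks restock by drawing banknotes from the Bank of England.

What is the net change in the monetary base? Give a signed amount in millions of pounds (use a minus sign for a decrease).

-£419 million

Asset sale (to non-banks) £419 million: Bank of England balance sheet contracts → −£419M.
Currency withdrawal £375 million: just a shift between currency and reserves — both are base money → 0.
Net: −419 + 0 = -£419 million.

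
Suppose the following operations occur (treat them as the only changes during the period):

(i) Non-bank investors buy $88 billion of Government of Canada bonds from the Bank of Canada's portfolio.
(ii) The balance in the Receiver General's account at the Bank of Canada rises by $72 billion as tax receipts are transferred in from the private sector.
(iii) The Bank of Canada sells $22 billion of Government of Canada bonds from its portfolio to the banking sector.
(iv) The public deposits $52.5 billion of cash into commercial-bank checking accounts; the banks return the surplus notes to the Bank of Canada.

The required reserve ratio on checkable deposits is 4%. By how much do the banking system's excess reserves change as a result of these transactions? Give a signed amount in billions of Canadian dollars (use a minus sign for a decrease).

-$125.2 billion

Asset sale (to non-banks) $88 billion: reserves −$88B, deposits −$88B.
Government account inflow $72 billion: reserves −$72B, deposits −$72B.
OMO sale (to banks) $22 billion: reserves −$22B, deposits 0.
Currency deposit $52.5 billion: reserves +$52.5B, deposits +$52.5B.
Totals: Δreserves = −$129.5B, Δdeposits = −$107.5B.
Δrequired reserves = 4% × −$107.5B = −$4.3B.
Δexcess reserves = Δreserves − Δrequired = −$129.5B − (−$4.3B) = -$125.2 billion.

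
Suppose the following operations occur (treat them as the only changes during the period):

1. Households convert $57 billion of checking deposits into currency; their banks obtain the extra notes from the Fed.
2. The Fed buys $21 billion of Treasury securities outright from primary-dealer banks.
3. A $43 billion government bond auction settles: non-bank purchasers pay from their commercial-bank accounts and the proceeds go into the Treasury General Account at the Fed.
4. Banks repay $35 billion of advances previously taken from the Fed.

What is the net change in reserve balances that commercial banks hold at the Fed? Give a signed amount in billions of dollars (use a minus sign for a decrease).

-$114 billion

Currency withdrawal $57 billion: banks swap reserves for currency → −$57B.
OMO purchase (from banks) $21 billion: the Fed pays by crediting reserve accounts → +$21B.
Government account inflow $43 billion: funds move from bank reserves into the government account → −$43B.
Discount-window repayment $35 billion: repayment is debited from reserves → −$35B.
Net: −57 + 21 − 43 − 35 = -$114 billion.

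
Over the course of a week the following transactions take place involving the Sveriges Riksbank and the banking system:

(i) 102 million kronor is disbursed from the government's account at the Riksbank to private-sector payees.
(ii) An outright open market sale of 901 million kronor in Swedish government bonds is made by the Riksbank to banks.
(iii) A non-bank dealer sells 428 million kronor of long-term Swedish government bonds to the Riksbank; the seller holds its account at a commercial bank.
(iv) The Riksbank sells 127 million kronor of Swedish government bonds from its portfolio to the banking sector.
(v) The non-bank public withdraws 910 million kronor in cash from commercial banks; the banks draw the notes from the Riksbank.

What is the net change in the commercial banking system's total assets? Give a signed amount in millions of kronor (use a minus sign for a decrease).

Government spending 102 million kronor: bank balance sheets expand → +102M.
OMO sale (to banks) 901 million kronor: just an asset swap on bank balance sheets → 0.
Asset purchase (from non-banks) 428 million kronor: bank balance sheets expand → +428M.
OMO sale (to banks) 127 million kronor: just an asset swap on bank balance sheets → 0.
Currency withdrawal 910 million kronor: bank balance sheets shrink → −910M.
Net: 102 + 0 + 428 + 0 − 910 = -380 million.

-380 million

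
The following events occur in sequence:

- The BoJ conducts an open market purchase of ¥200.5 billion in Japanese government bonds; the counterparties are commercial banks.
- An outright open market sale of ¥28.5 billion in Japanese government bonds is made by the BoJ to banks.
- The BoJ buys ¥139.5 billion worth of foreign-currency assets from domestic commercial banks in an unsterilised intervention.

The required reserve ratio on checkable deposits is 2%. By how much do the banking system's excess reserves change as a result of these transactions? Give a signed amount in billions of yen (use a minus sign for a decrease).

+¥311.5 billion

OMO purchase (from banks) ¥200.5 billion: reserves +¥200.5B, deposits 0.
OMO sale (to banks) ¥28.5 billion: reserves −¥28.5B, deposits 0.
FX purchase ¥139.5 billion: reserves +¥139.5B, deposits 0.
Totals: Δreserves = +¥311.5B, Δdeposits = 0.
Δrequired reserves = 2% × 0 = 0.
Δexcess reserves = Δreserves − Δrequired = +¥311.5B − (0) = +¥311.5 billion.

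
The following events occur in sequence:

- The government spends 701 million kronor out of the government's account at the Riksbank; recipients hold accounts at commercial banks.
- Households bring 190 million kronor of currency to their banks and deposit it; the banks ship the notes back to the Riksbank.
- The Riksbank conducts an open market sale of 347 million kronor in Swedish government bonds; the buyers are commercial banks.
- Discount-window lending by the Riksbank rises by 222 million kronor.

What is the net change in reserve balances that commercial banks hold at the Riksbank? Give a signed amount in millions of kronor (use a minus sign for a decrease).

+766 million

Government spending 701 million kronor: government payments flow into bank reserve accounts → +701M.
Currency deposit 190 million kronor: returned notes are swapped for reserve credit → +190M.
OMO sale (to banks) 347 million kronor: the buying banks pay out of their reserve balances → −347M.
Discount-window loan 222 million kronor: the loan is credited to the bank's reserve account → +222M.
Net: 701 + 190 − 347 + 222 = +766 million.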